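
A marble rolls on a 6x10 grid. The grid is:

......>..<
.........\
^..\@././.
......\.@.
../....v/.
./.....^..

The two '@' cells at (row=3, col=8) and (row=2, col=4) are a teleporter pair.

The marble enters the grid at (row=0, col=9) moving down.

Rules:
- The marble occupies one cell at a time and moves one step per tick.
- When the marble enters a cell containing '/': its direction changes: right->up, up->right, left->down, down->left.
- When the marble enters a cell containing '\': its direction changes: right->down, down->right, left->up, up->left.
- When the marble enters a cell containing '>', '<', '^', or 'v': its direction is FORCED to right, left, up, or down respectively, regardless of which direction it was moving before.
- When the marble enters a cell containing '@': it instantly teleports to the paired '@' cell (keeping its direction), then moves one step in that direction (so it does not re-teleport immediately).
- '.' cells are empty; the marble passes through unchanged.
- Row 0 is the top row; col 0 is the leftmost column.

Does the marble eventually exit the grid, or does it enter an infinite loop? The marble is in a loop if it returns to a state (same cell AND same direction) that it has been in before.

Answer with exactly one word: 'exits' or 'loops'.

Answer: loops

Derivation:
Step 1: enter (0,9), '<' forces down->left, move left to (0,8)
Step 2: enter (0,8), '.' pass, move left to (0,7)
Step 3: enter (0,7), '.' pass, move left to (0,6)
Step 4: enter (0,6), '>' forces left->right, move right to (0,7)
Step 5: enter (0,7), '.' pass, move right to (0,8)
Step 6: enter (0,8), '.' pass, move right to (0,9)
Step 7: enter (0,9), '<' forces right->left, move left to (0,8)
Step 8: at (0,8) dir=left — LOOP DETECTED (seen before)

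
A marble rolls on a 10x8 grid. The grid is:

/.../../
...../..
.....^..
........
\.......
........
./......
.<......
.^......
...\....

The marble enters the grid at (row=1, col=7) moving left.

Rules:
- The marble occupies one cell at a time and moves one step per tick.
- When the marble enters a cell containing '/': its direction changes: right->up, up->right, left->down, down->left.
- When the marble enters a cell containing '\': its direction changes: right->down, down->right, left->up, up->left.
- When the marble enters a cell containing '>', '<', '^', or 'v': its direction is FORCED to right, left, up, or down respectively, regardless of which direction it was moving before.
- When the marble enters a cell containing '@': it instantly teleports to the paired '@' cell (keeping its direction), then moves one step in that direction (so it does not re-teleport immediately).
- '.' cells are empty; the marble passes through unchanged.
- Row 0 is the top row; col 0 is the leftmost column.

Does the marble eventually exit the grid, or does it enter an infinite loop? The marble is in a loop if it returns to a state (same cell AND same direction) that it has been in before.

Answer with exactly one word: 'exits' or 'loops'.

Step 1: enter (1,7), '.' pass, move left to (1,6)
Step 2: enter (1,6), '.' pass, move left to (1,5)
Step 3: enter (1,5), '/' deflects left->down, move down to (2,5)
Step 4: enter (2,5), '^' forces down->up, move up to (1,5)
Step 5: enter (1,5), '/' deflects up->right, move right to (1,6)
Step 6: enter (1,6), '.' pass, move right to (1,7)
Step 7: enter (1,7), '.' pass, move right to (1,8)
Step 8: at (1,8) — EXIT via right edge, pos 1

Answer: exits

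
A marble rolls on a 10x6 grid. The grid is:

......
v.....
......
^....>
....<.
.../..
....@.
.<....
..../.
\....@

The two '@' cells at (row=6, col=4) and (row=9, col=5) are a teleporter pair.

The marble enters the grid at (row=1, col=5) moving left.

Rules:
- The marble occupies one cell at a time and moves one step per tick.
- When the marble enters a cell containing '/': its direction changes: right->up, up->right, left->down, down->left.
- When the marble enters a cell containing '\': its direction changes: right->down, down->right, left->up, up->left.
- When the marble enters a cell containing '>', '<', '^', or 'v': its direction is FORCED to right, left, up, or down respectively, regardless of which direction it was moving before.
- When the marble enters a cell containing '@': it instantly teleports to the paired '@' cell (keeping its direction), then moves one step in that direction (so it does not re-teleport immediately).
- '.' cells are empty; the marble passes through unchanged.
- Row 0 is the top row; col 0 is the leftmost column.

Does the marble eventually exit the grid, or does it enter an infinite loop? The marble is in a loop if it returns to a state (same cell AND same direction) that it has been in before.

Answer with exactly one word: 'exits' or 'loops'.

Answer: loops

Derivation:
Step 1: enter (1,5), '.' pass, move left to (1,4)
Step 2: enter (1,4), '.' pass, move left to (1,3)
Step 3: enter (1,3), '.' pass, move left to (1,2)
Step 4: enter (1,2), '.' pass, move left to (1,1)
Step 5: enter (1,1), '.' pass, move left to (1,0)
Step 6: enter (1,0), 'v' forces left->down, move down to (2,0)
Step 7: enter (2,0), '.' pass, move down to (3,0)
Step 8: enter (3,0), '^' forces down->up, move up to (2,0)
Step 9: enter (2,0), '.' pass, move up to (1,0)
Step 10: enter (1,0), 'v' forces up->down, move down to (2,0)
Step 11: at (2,0) dir=down — LOOP DETECTED (seen before)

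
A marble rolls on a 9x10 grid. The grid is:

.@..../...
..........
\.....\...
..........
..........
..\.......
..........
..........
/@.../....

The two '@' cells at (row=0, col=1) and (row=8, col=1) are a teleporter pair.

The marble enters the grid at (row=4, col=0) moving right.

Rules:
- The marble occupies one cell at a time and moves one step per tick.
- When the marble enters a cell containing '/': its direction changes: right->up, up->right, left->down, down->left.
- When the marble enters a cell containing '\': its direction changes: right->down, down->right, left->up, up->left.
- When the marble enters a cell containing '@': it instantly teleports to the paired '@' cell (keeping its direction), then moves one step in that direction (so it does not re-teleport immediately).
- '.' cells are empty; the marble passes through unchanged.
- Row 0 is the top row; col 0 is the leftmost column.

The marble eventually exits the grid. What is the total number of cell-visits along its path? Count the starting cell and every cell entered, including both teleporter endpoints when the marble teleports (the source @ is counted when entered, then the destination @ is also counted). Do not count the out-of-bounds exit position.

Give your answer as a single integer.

Step 1: enter (4,0), '.' pass, move right to (4,1)
Step 2: enter (4,1), '.' pass, move right to (4,2)
Step 3: enter (4,2), '.' pass, move right to (4,3)
Step 4: enter (4,3), '.' pass, move right to (4,4)
Step 5: enter (4,4), '.' pass, move right to (4,5)
Step 6: enter (4,5), '.' pass, move right to (4,6)
Step 7: enter (4,6), '.' pass, move right to (4,7)
Step 8: enter (4,7), '.' pass, move right to (4,8)
Step 9: enter (4,8), '.' pass, move right to (4,9)
Step 10: enter (4,9), '.' pass, move right to (4,10)
Step 11: at (4,10) — EXIT via right edge, pos 4
Path length (cell visits): 10

Answer: 10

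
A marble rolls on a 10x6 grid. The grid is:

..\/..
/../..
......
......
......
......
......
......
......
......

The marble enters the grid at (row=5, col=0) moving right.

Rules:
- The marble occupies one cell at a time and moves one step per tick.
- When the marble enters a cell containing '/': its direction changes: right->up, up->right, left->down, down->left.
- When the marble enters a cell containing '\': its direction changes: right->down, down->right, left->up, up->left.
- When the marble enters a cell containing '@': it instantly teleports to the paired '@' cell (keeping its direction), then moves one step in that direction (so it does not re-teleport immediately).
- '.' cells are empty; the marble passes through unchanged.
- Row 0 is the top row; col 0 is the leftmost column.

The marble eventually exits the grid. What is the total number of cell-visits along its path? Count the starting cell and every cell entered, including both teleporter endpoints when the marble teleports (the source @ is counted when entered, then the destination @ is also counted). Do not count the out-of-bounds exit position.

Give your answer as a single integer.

Step 1: enter (5,0), '.' pass, move right to (5,1)
Step 2: enter (5,1), '.' pass, move right to (5,2)
Step 3: enter (5,2), '.' pass, move right to (5,3)
Step 4: enter (5,3), '.' pass, move right to (5,4)
Step 5: enter (5,4), '.' pass, move right to (5,5)
Step 6: enter (5,5), '.' pass, move right to (5,6)
Step 7: at (5,6) — EXIT via right edge, pos 5
Path length (cell visits): 6

Answer: 6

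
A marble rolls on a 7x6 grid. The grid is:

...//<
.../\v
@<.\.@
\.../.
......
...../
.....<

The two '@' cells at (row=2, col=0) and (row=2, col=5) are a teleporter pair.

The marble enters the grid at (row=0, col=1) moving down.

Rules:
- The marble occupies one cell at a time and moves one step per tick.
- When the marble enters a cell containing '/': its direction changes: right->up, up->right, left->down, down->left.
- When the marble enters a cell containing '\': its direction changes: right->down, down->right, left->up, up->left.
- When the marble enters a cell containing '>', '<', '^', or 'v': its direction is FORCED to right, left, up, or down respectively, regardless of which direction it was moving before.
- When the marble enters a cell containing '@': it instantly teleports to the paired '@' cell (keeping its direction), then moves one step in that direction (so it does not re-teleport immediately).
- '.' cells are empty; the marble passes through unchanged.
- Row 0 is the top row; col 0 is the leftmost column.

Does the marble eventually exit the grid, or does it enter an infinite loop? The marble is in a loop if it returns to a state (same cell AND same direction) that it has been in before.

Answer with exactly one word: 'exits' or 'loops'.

Answer: loops

Derivation:
Step 1: enter (0,1), '.' pass, move down to (1,1)
Step 2: enter (1,1), '.' pass, move down to (2,1)
Step 3: enter (2,1), '<' forces down->left, move left to (2,0)
Step 4: enter (2,0), '@' teleport (2,0)->(2,5), also enter (2,5), move left to (2,4)
Step 5: enter (2,4), '.' pass, move left to (2,3)
Step 6: enter (2,3), '\' deflects left->up, move up to (1,3)
Step 7: enter (1,3), '/' deflects up->right, move right to (1,4)
Step 8: enter (1,4), '\' deflects right->down, move down to (2,4)
Step 9: enter (2,4), '.' pass, move down to (3,4)
Step 10: enter (3,4), '/' deflects down->left, move left to (3,3)
Step 11: enter (3,3), '.' pass, move left to (3,2)
Step 12: enter (3,2), '.' pass, move left to (3,1)
Step 13: enter (3,1), '.' pass, move left to (3,0)
Step 14: enter (3,0), '\' deflects left->up, move up to (2,0)
Step 15: enter (2,0), '@' teleport (2,0)->(2,5), also enter (2,5), move up to (1,5)
Step 16: enter (1,5), 'v' forces up->down, move down to (2,5)
Step 17: enter (2,5), '@' teleport (2,5)->(2,0), also enter (2,0), move down to (3,0)
Step 18: enter (3,0), '\' deflects down->right, move right to (3,1)
Step 19: enter (3,1), '.' pass, move right to (3,2)
Step 20: enter (3,2), '.' pass, move right to (3,3)
Step 21: enter (3,3), '.' pass, move right to (3,4)
Step 22: enter (3,4), '/' deflects right->up, move up to (2,4)
Step 23: enter (2,4), '.' pass, move up to (1,4)
Step 24: enter (1,4), '\' deflects up->left, move left to (1,3)
Step 25: enter (1,3), '/' deflects left->down, move down to (2,3)
Step 26: enter (2,3), '\' deflects down->right, move right to (2,4)
Step 27: enter (2,4), '.' pass, move right to (2,5)
Step 28: enter (2,5), '@' teleport (2,5)->(2,0), also enter (2,0), move right to (2,1)
Step 29: enter (2,1), '<' forces right->left, move left to (2,0)
Step 30: at (2,0) dir=left — LOOP DETECTED (seen before)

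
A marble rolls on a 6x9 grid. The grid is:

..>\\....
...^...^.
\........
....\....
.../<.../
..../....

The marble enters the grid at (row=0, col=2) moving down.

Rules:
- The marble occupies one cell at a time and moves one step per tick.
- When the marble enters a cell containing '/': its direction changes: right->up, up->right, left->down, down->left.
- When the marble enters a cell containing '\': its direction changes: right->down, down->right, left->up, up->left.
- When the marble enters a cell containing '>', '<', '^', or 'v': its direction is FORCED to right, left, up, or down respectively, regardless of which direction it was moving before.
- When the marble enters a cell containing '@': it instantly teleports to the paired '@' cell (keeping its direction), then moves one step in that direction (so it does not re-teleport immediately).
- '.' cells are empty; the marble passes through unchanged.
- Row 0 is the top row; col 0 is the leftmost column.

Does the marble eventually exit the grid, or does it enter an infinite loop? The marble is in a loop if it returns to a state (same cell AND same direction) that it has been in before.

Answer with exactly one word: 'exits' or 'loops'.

Answer: loops

Derivation:
Step 1: enter (0,2), '>' forces down->right, move right to (0,3)
Step 2: enter (0,3), '\' deflects right->down, move down to (1,3)
Step 3: enter (1,3), '^' forces down->up, move up to (0,3)
Step 4: enter (0,3), '\' deflects up->left, move left to (0,2)
Step 5: enter (0,2), '>' forces left->right, move right to (0,3)
Step 6: at (0,3) dir=right — LOOP DETECTED (seen before)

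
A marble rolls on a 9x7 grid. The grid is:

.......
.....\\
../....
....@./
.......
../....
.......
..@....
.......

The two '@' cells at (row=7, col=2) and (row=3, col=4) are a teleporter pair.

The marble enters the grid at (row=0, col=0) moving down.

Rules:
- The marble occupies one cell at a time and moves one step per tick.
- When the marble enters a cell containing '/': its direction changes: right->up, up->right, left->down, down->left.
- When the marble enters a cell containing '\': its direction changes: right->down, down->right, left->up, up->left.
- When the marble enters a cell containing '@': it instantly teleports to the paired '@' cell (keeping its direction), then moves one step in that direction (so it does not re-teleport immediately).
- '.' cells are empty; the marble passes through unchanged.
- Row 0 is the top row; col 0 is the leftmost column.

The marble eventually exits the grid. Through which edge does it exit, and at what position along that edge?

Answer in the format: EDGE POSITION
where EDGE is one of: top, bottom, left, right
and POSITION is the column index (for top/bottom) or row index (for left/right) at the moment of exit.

Step 1: enter (0,0), '.' pass, move down to (1,0)
Step 2: enter (1,0), '.' pass, move down to (2,0)
Step 3: enter (2,0), '.' pass, move down to (3,0)
Step 4: enter (3,0), '.' pass, move down to (4,0)
Step 5: enter (4,0), '.' pass, move down to (5,0)
Step 6: enter (5,0), '.' pass, move down to (6,0)
Step 7: enter (6,0), '.' pass, move down to (7,0)
Step 8: enter (7,0), '.' pass, move down to (8,0)
Step 9: enter (8,0), '.' pass, move down to (9,0)
Step 10: at (9,0) — EXIT via bottom edge, pos 0

Answer: bottom 0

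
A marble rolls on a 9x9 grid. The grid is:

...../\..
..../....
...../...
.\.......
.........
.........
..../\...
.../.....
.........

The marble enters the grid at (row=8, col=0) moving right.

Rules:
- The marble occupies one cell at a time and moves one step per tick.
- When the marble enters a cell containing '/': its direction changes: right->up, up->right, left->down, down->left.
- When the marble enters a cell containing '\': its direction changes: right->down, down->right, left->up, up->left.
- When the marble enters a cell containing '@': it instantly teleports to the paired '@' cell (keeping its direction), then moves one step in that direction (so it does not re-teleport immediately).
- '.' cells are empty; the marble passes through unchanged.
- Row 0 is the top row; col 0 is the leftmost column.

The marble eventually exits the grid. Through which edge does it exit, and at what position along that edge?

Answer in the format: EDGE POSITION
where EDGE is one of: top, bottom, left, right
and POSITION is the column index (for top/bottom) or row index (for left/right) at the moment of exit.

Answer: right 8

Derivation:
Step 1: enter (8,0), '.' pass, move right to (8,1)
Step 2: enter (8,1), '.' pass, move right to (8,2)
Step 3: enter (8,2), '.' pass, move right to (8,3)
Step 4: enter (8,3), '.' pass, move right to (8,4)
Step 5: enter (8,4), '.' pass, move right to (8,5)
Step 6: enter (8,5), '.' pass, move right to (8,6)
Step 7: enter (8,6), '.' pass, move right to (8,7)
Step 8: enter (8,7), '.' pass, move right to (8,8)
Step 9: enter (8,8), '.' pass, move right to (8,9)
Step 10: at (8,9) — EXIT via right edge, pos 8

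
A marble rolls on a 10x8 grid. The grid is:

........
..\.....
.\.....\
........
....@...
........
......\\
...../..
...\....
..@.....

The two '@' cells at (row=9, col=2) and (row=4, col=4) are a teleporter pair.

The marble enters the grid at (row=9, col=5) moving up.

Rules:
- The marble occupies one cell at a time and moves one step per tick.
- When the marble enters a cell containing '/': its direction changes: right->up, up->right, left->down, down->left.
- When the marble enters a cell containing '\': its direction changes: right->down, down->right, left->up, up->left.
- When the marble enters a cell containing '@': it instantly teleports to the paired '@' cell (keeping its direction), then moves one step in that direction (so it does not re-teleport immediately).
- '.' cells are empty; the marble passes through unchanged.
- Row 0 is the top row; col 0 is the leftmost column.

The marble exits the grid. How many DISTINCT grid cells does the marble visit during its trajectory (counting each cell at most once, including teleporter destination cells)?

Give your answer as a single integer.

Step 1: enter (9,5), '.' pass, move up to (8,5)
Step 2: enter (8,5), '.' pass, move up to (7,5)
Step 3: enter (7,5), '/' deflects up->right, move right to (7,6)
Step 4: enter (7,6), '.' pass, move right to (7,7)
Step 5: enter (7,7), '.' pass, move right to (7,8)
Step 6: at (7,8) — EXIT via right edge, pos 7
Distinct cells visited: 5 (path length 5)

Answer: 5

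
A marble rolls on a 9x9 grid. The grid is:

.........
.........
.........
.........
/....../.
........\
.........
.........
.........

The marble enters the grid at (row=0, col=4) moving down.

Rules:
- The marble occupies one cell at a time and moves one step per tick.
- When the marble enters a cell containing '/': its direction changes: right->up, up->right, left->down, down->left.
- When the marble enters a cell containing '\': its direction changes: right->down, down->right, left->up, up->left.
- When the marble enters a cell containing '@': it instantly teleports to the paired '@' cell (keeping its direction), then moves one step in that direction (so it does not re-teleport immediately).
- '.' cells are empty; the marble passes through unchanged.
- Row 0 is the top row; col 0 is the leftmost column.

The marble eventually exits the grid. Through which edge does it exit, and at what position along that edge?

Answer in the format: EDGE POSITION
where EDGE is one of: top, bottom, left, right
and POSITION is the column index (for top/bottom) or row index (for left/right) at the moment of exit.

Answer: bottom 4

Derivation:
Step 1: enter (0,4), '.' pass, move down to (1,4)
Step 2: enter (1,4), '.' pass, move down to (2,4)
Step 3: enter (2,4), '.' pass, move down to (3,4)
Step 4: enter (3,4), '.' pass, move down to (4,4)
Step 5: enter (4,4), '.' pass, move down to (5,4)
Step 6: enter (5,4), '.' pass, move down to (6,4)
Step 7: enter (6,4), '.' pass, move down to (7,4)
Step 8: enter (7,4), '.' pass, move down to (8,4)
Step 9: enter (8,4), '.' pass, move down to (9,4)
Step 10: at (9,4) — EXIT via bottom edge, pos 4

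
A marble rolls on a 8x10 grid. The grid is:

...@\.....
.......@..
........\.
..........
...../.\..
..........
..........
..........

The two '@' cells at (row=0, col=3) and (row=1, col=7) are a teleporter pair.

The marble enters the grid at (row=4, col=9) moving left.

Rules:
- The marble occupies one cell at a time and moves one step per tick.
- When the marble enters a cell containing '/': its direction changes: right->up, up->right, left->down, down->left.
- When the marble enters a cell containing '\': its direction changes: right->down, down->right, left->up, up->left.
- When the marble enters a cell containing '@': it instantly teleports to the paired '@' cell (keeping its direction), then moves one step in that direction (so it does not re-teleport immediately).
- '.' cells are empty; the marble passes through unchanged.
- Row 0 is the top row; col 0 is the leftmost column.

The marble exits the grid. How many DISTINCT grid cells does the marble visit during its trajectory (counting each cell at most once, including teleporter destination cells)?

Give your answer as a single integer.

Answer: 7

Derivation:
Step 1: enter (4,9), '.' pass, move left to (4,8)
Step 2: enter (4,8), '.' pass, move left to (4,7)
Step 3: enter (4,7), '\' deflects left->up, move up to (3,7)
Step 4: enter (3,7), '.' pass, move up to (2,7)
Step 5: enter (2,7), '.' pass, move up to (1,7)
Step 6: enter (1,7), '@' teleport (1,7)->(0,3), also enter (0,3), move up to (-1,3)
Step 7: at (-1,3) — EXIT via top edge, pos 3
Distinct cells visited: 7 (path length 7)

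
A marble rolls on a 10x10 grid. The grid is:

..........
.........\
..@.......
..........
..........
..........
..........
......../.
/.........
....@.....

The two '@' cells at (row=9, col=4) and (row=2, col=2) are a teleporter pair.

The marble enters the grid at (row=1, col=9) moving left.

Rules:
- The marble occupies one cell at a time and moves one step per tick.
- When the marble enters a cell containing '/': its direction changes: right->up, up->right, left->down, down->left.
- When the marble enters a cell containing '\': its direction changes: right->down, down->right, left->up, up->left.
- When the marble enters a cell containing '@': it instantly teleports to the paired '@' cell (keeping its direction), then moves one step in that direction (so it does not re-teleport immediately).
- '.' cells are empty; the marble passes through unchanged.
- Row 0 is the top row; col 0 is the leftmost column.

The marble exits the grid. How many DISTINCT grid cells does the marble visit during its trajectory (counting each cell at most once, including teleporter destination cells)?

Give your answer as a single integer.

Answer: 2

Derivation:
Step 1: enter (1,9), '\' deflects left->up, move up to (0,9)
Step 2: enter (0,9), '.' pass, move up to (-1,9)
Step 3: at (-1,9) — EXIT via top edge, pos 9
Distinct cells visited: 2 (path length 2)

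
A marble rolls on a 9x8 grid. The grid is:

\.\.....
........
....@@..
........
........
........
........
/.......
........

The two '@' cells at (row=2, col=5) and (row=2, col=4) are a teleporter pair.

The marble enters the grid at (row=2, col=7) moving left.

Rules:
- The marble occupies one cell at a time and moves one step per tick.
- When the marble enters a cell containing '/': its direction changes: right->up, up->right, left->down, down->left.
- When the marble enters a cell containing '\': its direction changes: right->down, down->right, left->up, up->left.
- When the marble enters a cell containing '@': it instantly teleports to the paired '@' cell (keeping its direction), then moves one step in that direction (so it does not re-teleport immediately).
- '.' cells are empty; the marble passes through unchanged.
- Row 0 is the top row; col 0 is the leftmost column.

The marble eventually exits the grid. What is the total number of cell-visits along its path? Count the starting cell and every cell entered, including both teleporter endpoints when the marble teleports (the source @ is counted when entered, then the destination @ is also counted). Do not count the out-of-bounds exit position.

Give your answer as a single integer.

Answer: 8

Derivation:
Step 1: enter (2,7), '.' pass, move left to (2,6)
Step 2: enter (2,6), '.' pass, move left to (2,5)
Step 3: enter (2,5), '@' teleport (2,5)->(2,4), also enter (2,4), move left to (2,3)
Step 4: enter (2,3), '.' pass, move left to (2,2)
Step 5: enter (2,2), '.' pass, move left to (2,1)
Step 6: enter (2,1), '.' pass, move left to (2,0)
Step 7: enter (2,0), '.' pass, move left to (2,-1)
Step 8: at (2,-1) — EXIT via left edge, pos 2
Path length (cell visits): 8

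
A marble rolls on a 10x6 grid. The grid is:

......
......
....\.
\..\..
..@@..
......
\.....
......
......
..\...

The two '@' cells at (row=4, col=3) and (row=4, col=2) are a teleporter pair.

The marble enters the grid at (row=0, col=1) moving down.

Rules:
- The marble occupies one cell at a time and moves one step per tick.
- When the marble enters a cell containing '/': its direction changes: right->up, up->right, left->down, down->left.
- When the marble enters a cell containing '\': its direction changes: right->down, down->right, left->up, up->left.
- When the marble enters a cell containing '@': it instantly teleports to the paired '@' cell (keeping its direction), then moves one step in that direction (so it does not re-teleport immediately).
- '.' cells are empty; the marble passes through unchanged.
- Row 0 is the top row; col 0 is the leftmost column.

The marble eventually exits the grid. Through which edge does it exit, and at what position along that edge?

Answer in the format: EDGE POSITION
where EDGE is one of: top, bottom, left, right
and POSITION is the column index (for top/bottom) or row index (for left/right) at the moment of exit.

Step 1: enter (0,1), '.' pass, move down to (1,1)
Step 2: enter (1,1), '.' pass, move down to (2,1)
Step 3: enter (2,1), '.' pass, move down to (3,1)
Step 4: enter (3,1), '.' pass, move down to (4,1)
Step 5: enter (4,1), '.' pass, move down to (5,1)
Step 6: enter (5,1), '.' pass, move down to (6,1)
Step 7: enter (6,1), '.' pass, move down to (7,1)
Step 8: enter (7,1), '.' pass, move down to (8,1)
Step 9: enter (8,1), '.' pass, move down to (9,1)
Step 10: enter (9,1), '.' pass, move down to (10,1)
Step 11: at (10,1) — EXIT via bottom edge, pos 1

Answer: bottom 1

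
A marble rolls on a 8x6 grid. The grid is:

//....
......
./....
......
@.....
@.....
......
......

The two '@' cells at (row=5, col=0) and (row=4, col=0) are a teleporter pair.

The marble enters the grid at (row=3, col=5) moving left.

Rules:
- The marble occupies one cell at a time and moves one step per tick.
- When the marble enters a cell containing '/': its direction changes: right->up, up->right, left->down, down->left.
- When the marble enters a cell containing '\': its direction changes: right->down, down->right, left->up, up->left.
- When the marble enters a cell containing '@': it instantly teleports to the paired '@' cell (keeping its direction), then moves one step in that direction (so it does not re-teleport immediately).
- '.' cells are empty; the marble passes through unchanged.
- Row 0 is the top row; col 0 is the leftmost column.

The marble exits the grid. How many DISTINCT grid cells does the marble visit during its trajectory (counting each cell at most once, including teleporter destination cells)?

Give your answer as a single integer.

Answer: 6

Derivation:
Step 1: enter (3,5), '.' pass, move left to (3,4)
Step 2: enter (3,4), '.' pass, move left to (3,3)
Step 3: enter (3,3), '.' pass, move left to (3,2)
Step 4: enter (3,2), '.' pass, move left to (3,1)
Step 5: enter (3,1), '.' pass, move left to (3,0)
Step 6: enter (3,0), '.' pass, move left to (3,-1)
Step 7: at (3,-1) — EXIT via left edge, pos 3
Distinct cells visited: 6 (path length 6)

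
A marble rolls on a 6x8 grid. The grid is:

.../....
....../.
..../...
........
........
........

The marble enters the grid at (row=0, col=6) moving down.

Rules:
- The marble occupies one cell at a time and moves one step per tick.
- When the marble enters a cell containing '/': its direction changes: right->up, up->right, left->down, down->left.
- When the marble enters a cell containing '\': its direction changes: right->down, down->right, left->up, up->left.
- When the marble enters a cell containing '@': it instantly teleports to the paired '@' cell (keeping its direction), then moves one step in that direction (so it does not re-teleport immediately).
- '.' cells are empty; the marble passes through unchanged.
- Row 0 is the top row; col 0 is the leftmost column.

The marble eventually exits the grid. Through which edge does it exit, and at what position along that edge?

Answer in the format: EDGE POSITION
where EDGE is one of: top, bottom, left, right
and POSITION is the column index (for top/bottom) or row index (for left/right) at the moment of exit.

Step 1: enter (0,6), '.' pass, move down to (1,6)
Step 2: enter (1,6), '/' deflects down->left, move left to (1,5)
Step 3: enter (1,5), '.' pass, move left to (1,4)
Step 4: enter (1,4), '.' pass, move left to (1,3)
Step 5: enter (1,3), '.' pass, move left to (1,2)
Step 6: enter (1,2), '.' pass, move left to (1,1)
Step 7: enter (1,1), '.' pass, move left to (1,0)
Step 8: enter (1,0), '.' pass, move left to (1,-1)
Step 9: at (1,-1) — EXIT via left edge, pos 1

Answer: left 1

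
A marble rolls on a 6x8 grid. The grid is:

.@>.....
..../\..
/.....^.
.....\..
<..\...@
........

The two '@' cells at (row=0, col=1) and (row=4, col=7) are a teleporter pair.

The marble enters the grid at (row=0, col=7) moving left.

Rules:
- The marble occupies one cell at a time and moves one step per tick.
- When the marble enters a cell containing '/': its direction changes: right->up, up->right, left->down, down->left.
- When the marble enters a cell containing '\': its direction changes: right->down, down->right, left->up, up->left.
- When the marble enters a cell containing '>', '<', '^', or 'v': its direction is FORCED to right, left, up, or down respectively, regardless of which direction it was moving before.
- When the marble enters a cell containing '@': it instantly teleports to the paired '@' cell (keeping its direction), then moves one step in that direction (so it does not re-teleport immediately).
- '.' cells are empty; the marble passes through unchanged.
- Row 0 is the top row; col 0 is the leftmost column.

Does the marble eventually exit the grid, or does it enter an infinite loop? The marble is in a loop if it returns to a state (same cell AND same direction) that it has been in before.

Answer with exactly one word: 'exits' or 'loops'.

Step 1: enter (0,7), '.' pass, move left to (0,6)
Step 2: enter (0,6), '.' pass, move left to (0,5)
Step 3: enter (0,5), '.' pass, move left to (0,4)
Step 4: enter (0,4), '.' pass, move left to (0,3)
Step 5: enter (0,3), '.' pass, move left to (0,2)
Step 6: enter (0,2), '>' forces left->right, move right to (0,3)
Step 7: enter (0,3), '.' pass, move right to (0,4)
Step 8: enter (0,4), '.' pass, move right to (0,5)
Step 9: enter (0,5), '.' pass, move right to (0,6)
Step 10: enter (0,6), '.' pass, move right to (0,7)
Step 11: enter (0,7), '.' pass, move right to (0,8)
Step 12: at (0,8) — EXIT via right edge, pos 0

Answer: exits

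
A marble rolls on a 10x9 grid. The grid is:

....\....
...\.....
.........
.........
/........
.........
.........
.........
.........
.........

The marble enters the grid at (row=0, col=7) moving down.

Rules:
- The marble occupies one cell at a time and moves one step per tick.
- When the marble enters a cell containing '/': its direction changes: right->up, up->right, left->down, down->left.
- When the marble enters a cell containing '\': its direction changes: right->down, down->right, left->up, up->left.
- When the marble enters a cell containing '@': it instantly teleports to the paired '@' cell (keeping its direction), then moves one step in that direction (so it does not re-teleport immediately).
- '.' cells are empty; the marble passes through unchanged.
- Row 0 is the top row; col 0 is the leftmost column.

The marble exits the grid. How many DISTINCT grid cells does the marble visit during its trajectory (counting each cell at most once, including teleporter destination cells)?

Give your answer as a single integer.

Step 1: enter (0,7), '.' pass, move down to (1,7)
Step 2: enter (1,7), '.' pass, move down to (2,7)
Step 3: enter (2,7), '.' pass, move down to (3,7)
Step 4: enter (3,7), '.' pass, move down to (4,7)
Step 5: enter (4,7), '.' pass, move down to (5,7)
Step 6: enter (5,7), '.' pass, move down to (6,7)
Step 7: enter (6,7), '.' pass, move down to (7,7)
Step 8: enter (7,7), '.' pass, move down to (8,7)
Step 9: enter (8,7), '.' pass, move down to (9,7)
Step 10: enter (9,7), '.' pass, move down to (10,7)
Step 11: at (10,7) — EXIT via bottom edge, pos 7
Distinct cells visited: 10 (path length 10)

Answer: 10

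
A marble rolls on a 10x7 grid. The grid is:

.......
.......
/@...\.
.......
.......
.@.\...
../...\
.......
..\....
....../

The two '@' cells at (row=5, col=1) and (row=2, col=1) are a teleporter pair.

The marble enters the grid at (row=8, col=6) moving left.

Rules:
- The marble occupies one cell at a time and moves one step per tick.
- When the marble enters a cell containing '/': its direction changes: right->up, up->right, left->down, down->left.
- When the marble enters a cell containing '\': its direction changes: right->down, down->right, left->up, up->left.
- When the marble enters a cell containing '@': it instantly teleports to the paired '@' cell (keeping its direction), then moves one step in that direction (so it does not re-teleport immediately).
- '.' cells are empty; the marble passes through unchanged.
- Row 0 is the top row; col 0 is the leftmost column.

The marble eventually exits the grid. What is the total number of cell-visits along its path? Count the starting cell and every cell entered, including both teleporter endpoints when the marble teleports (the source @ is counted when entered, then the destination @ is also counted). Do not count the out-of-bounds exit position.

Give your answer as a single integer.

Answer: 20

Derivation:
Step 1: enter (8,6), '.' pass, move left to (8,5)
Step 2: enter (8,5), '.' pass, move left to (8,4)
Step 3: enter (8,4), '.' pass, move left to (8,3)
Step 4: enter (8,3), '.' pass, move left to (8,2)
Step 5: enter (8,2), '\' deflects left->up, move up to (7,2)
Step 6: enter (7,2), '.' pass, move up to (6,2)
Step 7: enter (6,2), '/' deflects up->right, move right to (6,3)
Step 8: enter (6,3), '.' pass, move right to (6,4)
Step 9: enter (6,4), '.' pass, move right to (6,5)
Step 10: enter (6,5), '.' pass, move right to (6,6)
Step 11: enter (6,6), '\' deflects right->down, move down to (7,6)
Step 12: enter (7,6), '.' pass, move down to (8,6)
Step 13: enter (8,6), '.' pass, move down to (9,6)
Step 14: enter (9,6), '/' deflects down->left, move left to (9,5)
Step 15: enter (9,5), '.' pass, move left to (9,4)
Step 16: enter (9,4), '.' pass, move left to (9,3)
Step 17: enter (9,3), '.' pass, move left to (9,2)
Step 18: enter (9,2), '.' pass, move left to (9,1)
Step 19: enter (9,1), '.' pass, move left to (9,0)
Step 20: enter (9,0), '.' pass, move left to (9,-1)
Step 21: at (9,-1) — EXIT via left edge, pos 9
Path length (cell visits): 20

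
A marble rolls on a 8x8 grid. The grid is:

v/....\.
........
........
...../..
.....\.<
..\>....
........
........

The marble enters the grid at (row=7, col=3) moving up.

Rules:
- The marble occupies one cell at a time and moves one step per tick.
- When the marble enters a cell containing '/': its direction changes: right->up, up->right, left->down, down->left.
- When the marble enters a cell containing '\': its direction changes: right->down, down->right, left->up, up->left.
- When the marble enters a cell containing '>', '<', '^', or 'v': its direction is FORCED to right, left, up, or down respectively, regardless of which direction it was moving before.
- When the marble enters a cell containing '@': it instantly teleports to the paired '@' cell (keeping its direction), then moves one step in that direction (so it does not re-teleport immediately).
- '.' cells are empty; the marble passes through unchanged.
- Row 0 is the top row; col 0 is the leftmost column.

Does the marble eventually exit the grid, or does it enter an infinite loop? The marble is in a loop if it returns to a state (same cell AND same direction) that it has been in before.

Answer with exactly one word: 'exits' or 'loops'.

Step 1: enter (7,3), '.' pass, move up to (6,3)
Step 2: enter (6,3), '.' pass, move up to (5,3)
Step 3: enter (5,3), '>' forces up->right, move right to (5,4)
Step 4: enter (5,4), '.' pass, move right to (5,5)
Step 5: enter (5,5), '.' pass, move right to (5,6)
Step 6: enter (5,6), '.' pass, move right to (5,7)
Step 7: enter (5,7), '.' pass, move right to (5,8)
Step 8: at (5,8) — EXIT via right edge, pos 5

Answer: exits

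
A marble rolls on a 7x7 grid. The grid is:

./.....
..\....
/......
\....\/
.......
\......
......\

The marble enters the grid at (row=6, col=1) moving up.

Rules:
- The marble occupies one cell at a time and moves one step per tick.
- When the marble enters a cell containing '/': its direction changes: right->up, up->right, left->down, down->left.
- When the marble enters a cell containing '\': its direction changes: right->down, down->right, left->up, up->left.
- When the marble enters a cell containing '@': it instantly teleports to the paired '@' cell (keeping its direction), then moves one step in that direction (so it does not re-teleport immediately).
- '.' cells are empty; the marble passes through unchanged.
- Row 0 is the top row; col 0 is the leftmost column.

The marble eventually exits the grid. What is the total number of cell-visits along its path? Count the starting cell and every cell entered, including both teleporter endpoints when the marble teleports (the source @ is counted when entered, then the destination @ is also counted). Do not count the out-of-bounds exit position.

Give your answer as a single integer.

Answer: 12

Derivation:
Step 1: enter (6,1), '.' pass, move up to (5,1)
Step 2: enter (5,1), '.' pass, move up to (4,1)
Step 3: enter (4,1), '.' pass, move up to (3,1)
Step 4: enter (3,1), '.' pass, move up to (2,1)
Step 5: enter (2,1), '.' pass, move up to (1,1)
Step 6: enter (1,1), '.' pass, move up to (0,1)
Step 7: enter (0,1), '/' deflects up->right, move right to (0,2)
Step 8: enter (0,2), '.' pass, move right to (0,3)
Step 9: enter (0,3), '.' pass, move right to (0,4)
Step 10: enter (0,4), '.' pass, move right to (0,5)
Step 11: enter (0,5), '.' pass, move right to (0,6)
Step 12: enter (0,6), '.' pass, move right to (0,7)
Step 13: at (0,7) — EXIT via right edge, pos 0
Path length (cell visits): 12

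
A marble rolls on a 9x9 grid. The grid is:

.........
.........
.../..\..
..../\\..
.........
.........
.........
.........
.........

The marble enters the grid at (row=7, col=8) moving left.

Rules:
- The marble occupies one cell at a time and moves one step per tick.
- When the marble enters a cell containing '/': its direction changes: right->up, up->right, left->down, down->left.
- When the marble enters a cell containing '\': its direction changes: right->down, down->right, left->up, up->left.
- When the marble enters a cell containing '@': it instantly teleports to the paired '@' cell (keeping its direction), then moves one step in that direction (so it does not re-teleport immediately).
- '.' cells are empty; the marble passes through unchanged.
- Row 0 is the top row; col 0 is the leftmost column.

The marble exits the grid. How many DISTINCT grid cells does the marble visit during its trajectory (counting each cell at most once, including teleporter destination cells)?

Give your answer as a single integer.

Answer: 9

Derivation:
Step 1: enter (7,8), '.' pass, move left to (7,7)
Step 2: enter (7,7), '.' pass, move left to (7,6)
Step 3: enter (7,6), '.' pass, move left to (7,5)
Step 4: enter (7,5), '.' pass, move left to (7,4)
Step 5: enter (7,4), '.' pass, move left to (7,3)
Step 6: enter (7,3), '.' pass, move left to (7,2)
Step 7: enter (7,2), '.' pass, move left to (7,1)
Step 8: enter (7,1), '.' pass, move left to (7,0)
Step 9: enter (7,0), '.' pass, move left to (7,-1)
Step 10: at (7,-1) — EXIT via left edge, pos 7
Distinct cells visited: 9 (path length 9)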